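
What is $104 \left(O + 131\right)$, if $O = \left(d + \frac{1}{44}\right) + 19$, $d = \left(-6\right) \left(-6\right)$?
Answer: $\frac{212810}{11} \approx 19346.0$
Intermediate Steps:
$d = 36$
$O = \frac{2421}{44}$ ($O = \left(36 + \frac{1}{44}\right) + 19 = \frac{1585}{44} + 19 = \frac{2421}{44} \approx 55.023$)
$104 \left(O + 131\right) = 104 \left(\frac{2421}{44} + 131\right) = 104 \cdot \frac{8185}{44} = \frac{212810}{11}$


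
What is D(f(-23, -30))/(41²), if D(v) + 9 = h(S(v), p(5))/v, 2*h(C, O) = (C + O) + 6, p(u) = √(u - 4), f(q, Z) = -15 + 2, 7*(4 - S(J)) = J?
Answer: -864/152971 ≈ -0.0056481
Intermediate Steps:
S(J) = 4 - J/7
f(q, Z) = -13
p(u) = √(-4 + u)
h(C, O) = 3 + C/2 + O/2 (h(C, O) = ((C + O) + 6)/2 = (6 + C + O)/2 = 3 + C/2 + O/2)
D(v) = -9 + (11/2 - v/14)/v (D(v) = -9 + (3 + (4 - v/7)/2 + √(-4 + 5)/2)/v = -9 + (3 + (2 - v/14) + √1/2)/v = -9 + (3 + (2 - v/14) + (½)*1)/v = -9 + (3 + (2 - v/14) + ½)/v = -9 + (11/2 - v/14)/v)
D(f(-23, -30))/(41²) = ((1/14)*(77 - 127*(-13))/(-13))/(41²) = ((1/14)*(-1/13)*(77 + 1651))/1681 = ((1/14)*(-1/13)*1728)*(1/1681) = -864/91*1/1681 = -864/152971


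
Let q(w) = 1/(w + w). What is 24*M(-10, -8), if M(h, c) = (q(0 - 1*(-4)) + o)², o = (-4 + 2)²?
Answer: 3267/8 ≈ 408.38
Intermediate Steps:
q(w) = 1/(2*w)
o = 4 (o = (-2)² = 4)
M(h, c) = 1089/64 (M(h, c) = (1/(2*(0 - 1*(-4))) + 4)² = (1/(2*(0 + 4)) + 4)² = ((½)/4 + 4)² = ((½)*(¼) + 4)² = (⅛ + 4)² = (33/8)² = 1089/64)
24*M(-10, -8) = 24*(1089/64) = 3267/8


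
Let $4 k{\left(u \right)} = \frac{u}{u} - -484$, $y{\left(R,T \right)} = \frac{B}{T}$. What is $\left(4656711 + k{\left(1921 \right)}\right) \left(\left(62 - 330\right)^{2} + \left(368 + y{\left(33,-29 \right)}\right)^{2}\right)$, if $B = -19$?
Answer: $\frac{3254221665336985}{3364} \approx 9.6737 \cdot 10^{11}$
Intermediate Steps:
$y{\left(R,T \right)} = - \frac{19}{T}$
$k{\left(u \right)} = \frac{485}{4}$ ($k{\left(u \right)} = \frac{\frac{u}{u} - -484}{4} = \frac{1 + 484}{4} = \frac{1}{4} \cdot 485 = \frac{485}{4}$)
$\left(4656711 + k{\left(1921 \right)}\right) \left(\left(62 - 330\right)^{2} + \left(368 + y{\left(33,-29 \right)}\right)^{2}\right) = \left(4656711 + \frac{485}{4}\right) \left(\left(62 - 330\right)^{2} + \left(368 - \frac{19}{-29}\right)^{2}\right) = \frac{18627329 \left(\left(-268\right)^{2} + \left(368 - - \frac{19}{29}\right)^{2}\right)}{4} = \frac{18627329 \left(71824 + \left(368 + \frac{19}{29}\right)^{2}\right)}{4} = \frac{18627329 \left(71824 + \left(\frac{10691}{29}\right)^{2}\right)}{4} = \frac{18627329 \left(71824 + \frac{114297481}{841}\right)}{4} = \frac{18627329}{4} \cdot \frac{174701465}{841} = \frac{3254221665336985}{3364}$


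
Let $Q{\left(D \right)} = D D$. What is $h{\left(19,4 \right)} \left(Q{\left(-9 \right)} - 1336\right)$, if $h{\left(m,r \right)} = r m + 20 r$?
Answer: $-195780$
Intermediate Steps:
$h{\left(m,r \right)} = 20 r + m r$ ($h{\left(m,r \right)} = m r + 20 r = 20 r + m r$)
$Q{\left(D \right)} = D^{2}$
$h{\left(19,4 \right)} \left(Q{\left(-9 \right)} - 1336\right) = 4 \left(20 + 19\right) \left(\left(-9\right)^{2} - 1336\right) = 4 \cdot 39 \left(81 - 1336\right) = 156 \left(-1255\right) = -195780$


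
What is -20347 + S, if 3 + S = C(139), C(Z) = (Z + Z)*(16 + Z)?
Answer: 22740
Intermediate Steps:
C(Z) = 2*Z*(16 + Z) (C(Z) = (2*Z)*(16 + Z) = 2*Z*(16 + Z))
S = 43087 (S = -3 + 2*139*(16 + 139) = -3 + 2*139*155 = -3 + 43090 = 43087)
-20347 + S = -20347 + 43087 = 22740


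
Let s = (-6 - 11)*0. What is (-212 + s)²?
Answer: 44944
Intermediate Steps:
s = 0 (s = -17*0 = 0)
(-212 + s)² = (-212 + 0)² = (-212)² = 44944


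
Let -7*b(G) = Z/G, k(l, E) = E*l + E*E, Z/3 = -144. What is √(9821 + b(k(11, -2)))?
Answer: √481061/7 ≈ 99.084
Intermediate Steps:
Z = -432 (Z = 3*(-144) = -432)
k(l, E) = E² + E*l (k(l, E) = E*l + E² = E² + E*l)
b(G) = 432/(7*G) (b(G) = -(-432)/(7*G) = 432/(7*G))
√(9821 + b(k(11, -2))) = √(9821 + 432/(7*((-2*(-2 + 11))))) = √(9821 + 432/(7*((-2*9)))) = √(9821 + (432/7)/(-18)) = √(9821 + (432/7)*(-1/18)) = √(9821 - 24/7) = √(68723/7) = √481061/7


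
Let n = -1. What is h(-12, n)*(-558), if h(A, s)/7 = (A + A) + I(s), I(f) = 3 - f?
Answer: 78120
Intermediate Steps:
h(A, s) = 21 - 7*s + 14*A (h(A, s) = 7*((A + A) + (3 - s)) = 7*(2*A + (3 - s)) = 7*(3 - s + 2*A) = 21 - 7*s + 14*A)
h(-12, n)*(-558) = (21 - 7*(-1) + 14*(-12))*(-558) = (21 + 7 - 168)*(-558) = -140*(-558) = 78120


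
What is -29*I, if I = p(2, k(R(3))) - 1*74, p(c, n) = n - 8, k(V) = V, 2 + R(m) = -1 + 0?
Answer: 2465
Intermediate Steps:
R(m) = -3 (R(m) = -2 + (-1 + 0) = -2 - 1 = -3)
p(c, n) = -8 + n
I = -85 (I = (-8 - 3) - 1*74 = -11 - 74 = -85)
-29*I = -29*(-85) = 2465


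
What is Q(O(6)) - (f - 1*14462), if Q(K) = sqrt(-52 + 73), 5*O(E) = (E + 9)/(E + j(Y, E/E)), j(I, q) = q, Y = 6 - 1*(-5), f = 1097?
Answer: 13365 + sqrt(21) ≈ 13370.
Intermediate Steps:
Y = 11 (Y = 6 + 5 = 11)
O(E) = (9 + E)/(5*(1 + E)) (O(E) = ((E + 9)/(E + E/E))/5 = ((9 + E)/(E + 1))/5 = ((9 + E)/(1 + E))/5 = (9 + E)/(5*(1 + E)))
Q(K) = sqrt(21)
Q(O(6)) - (f - 1*14462) = sqrt(21) - (1097 - 1*14462) = sqrt(21) - (1097 - 14462) = sqrt(21) - 1*(-13365) = sqrt(21) + 13365 = 13365 + sqrt(21)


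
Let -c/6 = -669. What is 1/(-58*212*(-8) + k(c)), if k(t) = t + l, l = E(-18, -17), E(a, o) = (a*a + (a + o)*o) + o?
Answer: 1/103284 ≈ 9.6820e-6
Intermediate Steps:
c = 4014 (c = -6*(-669) = 4014)
E(a, o) = o + a² + o*(a + o) (E(a, o) = (a² + o*(a + o)) + o = o + a² + o*(a + o))
l = 902 (l = -17 + (-18)² + (-17)² - 18*(-17) = -17 + 324 + 289 + 306 = 902)
k(t) = 902 + t (k(t) = t + 902 = 902 + t)
1/(-58*212*(-8) + k(c)) = 1/(-58*212*(-8) + (902 + 4014)) = 1/(-12296*(-8) + 4916) = 1/(98368 + 4916) = 1/103284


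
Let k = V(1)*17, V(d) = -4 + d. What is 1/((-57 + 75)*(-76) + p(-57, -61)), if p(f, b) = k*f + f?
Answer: 1/1482 ≈ 0.00067476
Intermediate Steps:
k = -51 (k = (-4 + 1)*17 = -3*17 = -51)
p(f, b) = -50*f (p(f, b) = -51*f + f = -50*f)
1/((-57 + 75)*(-76) + p(-57, -61)) = 1/((-57 + 75)*(-76) - 50*(-57)) = 1/(18*(-76) + 2850) = 1/(-1368 + 2850) = 1/1482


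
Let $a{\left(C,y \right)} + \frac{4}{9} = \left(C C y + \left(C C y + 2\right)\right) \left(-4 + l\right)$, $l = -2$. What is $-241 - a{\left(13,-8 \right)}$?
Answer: $- \frac{148073}{9} \approx -16453.0$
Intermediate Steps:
$a{\left(C,y \right)} = - \frac{112}{9} - 12 y C^{2}$ ($a{\left(C,y \right)} = - \frac{4}{9} + \left(C C y + \left(C C y + 2\right)\right) \left(-4 - 2\right) = - \frac{4}{9} + \left(C^{2} y + \left(C^{2} y + 2\right)\right) \left(-6\right) = - \frac{4}{9} + \left(y C^{2} + \left(y C^{2} + 2\right)\right) \left(-6\right) = - \frac{4}{9} + \left(y C^{2} + \left(2 + y C^{2}\right)\right) \left(-6\right) = - \frac{4}{9} + \left(2 + 2 y C^{2}\right) \left(-6\right) = - \frac{4}{9} - \left(12 + 12 y C^{2}\right) = - \frac{112}{9} - 12 y C^{2}$)
$-241 - a{\left(13,-8 \right)} = -241 - \left(- \frac{112}{9} - - 96 \cdot 13^{2}\right) = -241 - \left(- \frac{112}{9} - \left(-96\right) 169\right) = -241 - \left(- \frac{112}{9} + 16224\right) = -241 - \frac{145904}{9} = - \frac{148073}{9}$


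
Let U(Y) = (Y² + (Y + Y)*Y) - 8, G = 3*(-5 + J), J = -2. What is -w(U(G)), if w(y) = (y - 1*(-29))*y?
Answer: -1767360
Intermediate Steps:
G = -21 (G = 3*(-5 - 2) = 3*(-7) = -21)
U(Y) = -8 + 3*Y² (U(Y) = (Y² + (2*Y)*Y) - 8 = (Y² + 2*Y²) - 8 = 3*Y² - 8 = -8 + 3*Y²)
w(y) = y*(29 + y) (w(y) = (y + 29)*y = (29 + y)*y = y*(29 + y))
-w(U(G)) = -(-8 + 3*(-21)²)*(29 + (-8 + 3*(-21)²)) = -(-8 + 3*441)*(29 + (-8 + 3*441)) = -(-8 + 1323)*(29 + (-8 + 1323)) = -1315*(29 + 1315) = -1315*1344 = -1*1767360 = -1767360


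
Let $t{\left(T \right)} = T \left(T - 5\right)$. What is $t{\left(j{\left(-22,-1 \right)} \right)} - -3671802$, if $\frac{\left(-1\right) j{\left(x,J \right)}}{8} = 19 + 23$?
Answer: $3786378$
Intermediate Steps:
$j{\left(x,J \right)} = -336$ ($j{\left(x,J \right)} = - 8 \left(19 + 23\right) = \left(-8\right) 42 = -336$)
$t{\left(T \right)} = T \left(-5 + T\right)$
$t{\left(j{\left(-22,-1 \right)} \right)} - -3671802 = - 336 \left(-5 - 336\right) - -3671802 = \left(-336\right) \left(-341\right) + 3671802 = 114576 + 3671802 = 3786378$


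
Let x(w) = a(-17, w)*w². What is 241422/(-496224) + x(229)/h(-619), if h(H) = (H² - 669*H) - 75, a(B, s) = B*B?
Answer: 1221339438407/65931380688 ≈ 18.524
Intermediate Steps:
a(B, s) = B²
x(w) = 289*w² (x(w) = (-17)²*w² = 289*w²)
h(H) = -75 + H² - 669*H
241422/(-496224) + x(229)/h(-619) = 241422/(-496224) + (289*229²)/(-75 + (-619)² - 669*(-619)) = 241422*(-1/496224) + (289*52441)/(-75 + 383161 + 414111) = -40237/82704 + 15155449/797197 = 1221339438407/65931380688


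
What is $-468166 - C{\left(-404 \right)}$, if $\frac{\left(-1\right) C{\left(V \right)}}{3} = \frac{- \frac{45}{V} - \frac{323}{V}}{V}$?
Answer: $- \frac{4775761435}{10201} \approx -4.6817 \cdot 10^{5}$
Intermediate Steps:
$C{\left(V \right)} = \frac{1104}{V^{2}}$ ($C{\left(V \right)} = - 3 \frac{- \frac{45}{V} - \frac{323}{V}}{V} = - 3 \frac{\left(-368\right) \frac{1}{V}}{V} = - 3 \left(- \frac{368}{V^{2}}\right) = \frac{1104}{V^{2}}$)
$-468166 - C{\left(-404 \right)} = -468166 - \frac{1104}{163216} = -468166 - 1104 \cdot \frac{1}{163216} = -468166 - \frac{69}{10201} = - \frac{4775761435}{10201}$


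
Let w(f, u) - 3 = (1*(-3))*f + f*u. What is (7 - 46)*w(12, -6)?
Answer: 4095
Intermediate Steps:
w(f, u) = 3 - 3*f + f*u (w(f, u) = 3 + ((1*(-3))*f + f*u) = 3 + (-3*f + f*u) = 3 - 3*f + f*u)
(7 - 46)*w(12, -6) = (7 - 46)*(3 - 3*12 + 12*(-6)) = -39*(3 - 36 - 72) = -39*(-105) = 4095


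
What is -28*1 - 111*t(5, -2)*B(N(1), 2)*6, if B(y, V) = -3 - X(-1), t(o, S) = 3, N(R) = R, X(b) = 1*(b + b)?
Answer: 1970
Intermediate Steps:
X(b) = 2*b (X(b) = 1*(2*b) = 2*b)
B(y, V) = -1 (B(y, V) = -3 - 2*(-1) = -3 - 1*(-2) = -3 + 2 = -1)
-28*1 - 111*t(5, -2)*B(N(1), 2)*6 = -28*1 - 111*3*(-1)*6 = -28 - (-333)*6 = -28 - 111*(-18) = -28 + 1998 = 1970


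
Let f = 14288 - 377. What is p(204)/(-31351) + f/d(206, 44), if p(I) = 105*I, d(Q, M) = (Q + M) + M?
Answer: 143275427/3072398 ≈ 46.633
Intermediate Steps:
d(Q, M) = Q + 2*M (d(Q, M) = (M + Q) + M = Q + 2*M)
f = 13911
p(204)/(-31351) + f/d(206, 44) = (105*204)/(-31351) + 13911/(206 + 2*44) = 21420*(-1/31351) + 13911/(206 + 88) = -21420/31351 + 13911/294 = -21420/31351 + 13911*(1/294) = -21420/31351 + 4637/98 = 143275427/3072398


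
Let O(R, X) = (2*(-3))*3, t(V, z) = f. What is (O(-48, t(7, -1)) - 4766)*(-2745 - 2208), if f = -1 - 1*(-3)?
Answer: 23695152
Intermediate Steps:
f = 2 (f = -1 + 3 = 2)
t(V, z) = 2
O(R, X) = -18 (O(R, X) = -6*3 = -18)
(O(-48, t(7, -1)) - 4766)*(-2745 - 2208) = (-18 - 4766)*(-2745 - 2208) = -4784*(-4953) = 23695152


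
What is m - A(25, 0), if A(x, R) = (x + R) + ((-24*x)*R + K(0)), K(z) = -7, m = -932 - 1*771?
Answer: -1721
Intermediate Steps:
m = -1703 (m = -932 - 771 = -1703)
A(x, R) = -7 + R + x - 24*R*x (A(x, R) = (x + R) + ((-24*x)*R - 7) = (R + x) + (-24*R*x - 7) = (R + x) + (-7 - 24*R*x) = -7 + R + x - 24*R*x)
m - A(25, 0) = -1703 - (-7 + 0 + 25 - 24*0*25) = -1703 - (-7 + 0 + 25 + 0) = -1703 - 1*18 = -1703 - 18 = -1721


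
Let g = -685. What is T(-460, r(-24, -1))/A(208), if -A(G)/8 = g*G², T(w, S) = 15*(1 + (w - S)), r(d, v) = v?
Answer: -687/23708672 ≈ -2.8977e-5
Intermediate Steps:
T(w, S) = 15 - 15*S + 15*w (T(w, S) = 15*(1 + w - S) = 15 - 15*S + 15*w)
A(G) = 5480*G² (A(G) = -(-5480)*G² = 5480*G²)
T(-460, r(-24, -1))/A(208) = (15 - 15*(-1) + 15*(-460))/((5480*208²)) = (15 + 15 - 6900)/((5480*43264)) = -6870/237086720 = -6870*1/237086720 = -687/23708672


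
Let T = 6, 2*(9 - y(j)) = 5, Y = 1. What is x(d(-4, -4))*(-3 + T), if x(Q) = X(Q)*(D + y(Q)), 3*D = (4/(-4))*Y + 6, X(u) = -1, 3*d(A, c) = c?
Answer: -49/2 ≈ -24.500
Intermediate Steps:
y(j) = 13/2 (y(j) = 9 - ½*5 = 9 - 5/2 = 13/2)
d(A, c) = c/3
D = 5/3 (D = ((4/(-4))*1 + 6)/3 = ((4*(-¼))*1 + 6)/3 = (-1*1 + 6)/3 = (-1 + 6)/3 = (⅓)*5 = 5/3 ≈ 1.6667)
x(Q) = -49/6 (x(Q) = -(5/3 + 13/2) = -1*49/6 = -49/6)
x(d(-4, -4))*(-3 + T) = -49*(-3 + 6)/6 = -49/6*3 = -49/2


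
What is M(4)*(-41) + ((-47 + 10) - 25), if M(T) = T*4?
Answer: -718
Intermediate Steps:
M(T) = 4*T
M(4)*(-41) + ((-47 + 10) - 25) = (4*4)*(-41) + ((-47 + 10) - 25) = 16*(-41) + (-37 - 25) = -656 - 62 = -718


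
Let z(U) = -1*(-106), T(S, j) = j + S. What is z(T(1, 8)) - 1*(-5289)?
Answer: 5395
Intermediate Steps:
T(S, j) = S + j
z(U) = 106
z(T(1, 8)) - 1*(-5289) = 106 - 1*(-5289) = 106 + 5289 = 5395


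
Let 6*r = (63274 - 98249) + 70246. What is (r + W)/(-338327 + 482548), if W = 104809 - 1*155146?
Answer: -88917/288442 ≈ -0.30827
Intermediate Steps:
r = 11757/2 (r = ((63274 - 98249) + 70246)/6 = (-34975 + 70246)/6 = (⅙)*35271 = 11757/2 ≈ 5878.5)
W = -50337 (W = 104809 - 155146 = -50337)
(r + W)/(-338327 + 482548) = (11757/2 - 50337)/(-338327 + 482548) = -88917/2/144221 = -88917/2*1/144221 = -88917/288442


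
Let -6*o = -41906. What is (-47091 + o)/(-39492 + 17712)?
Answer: 6016/3267 ≈ 1.8414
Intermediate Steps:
o = 20953/3 (o = -1/6*(-41906) = 20953/3 ≈ 6984.3)
(-47091 + o)/(-39492 + 17712) = (-47091 + 20953/3)/(-39492 + 17712) = -120320/3/(-21780) = -120320/3*(-1/21780) = 6016/3267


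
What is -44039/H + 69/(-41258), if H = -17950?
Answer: 453930628/185145275 ≈ 2.4518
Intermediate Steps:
-44039/H + 69/(-41258) = -44039/(-17950) + 69/(-41258) = -44039*(-1/17950) + 69*(-1/41258) = 44039/17950 - 69/41258 = 453930628/185145275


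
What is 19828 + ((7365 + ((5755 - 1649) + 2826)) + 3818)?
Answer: 37943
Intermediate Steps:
19828 + ((7365 + ((5755 - 1649) + 2826)) + 3818) = 19828 + ((7365 + (4106 + 2826)) + 3818) = 19828 + ((7365 + 6932) + 3818) = 19828 + (14297 + 3818) = 19828 + 18115 = 37943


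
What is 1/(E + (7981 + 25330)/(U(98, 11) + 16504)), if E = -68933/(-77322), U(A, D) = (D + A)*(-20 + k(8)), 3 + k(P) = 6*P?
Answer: 212403534/557312257 ≈ 0.38112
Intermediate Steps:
k(P) = -3 + 6*P
U(A, D) = 25*A + 25*D (U(A, D) = (D + A)*(-20 + (-3 + 6*8)) = (A + D)*(-20 + (-3 + 48)) = (A + D)*(-20 + 45) = (A + D)*25 = 25*A + 25*D)
E = 68933/77322 (E = -68933*(-1/77322) = 68933/77322 ≈ 0.89151)
1/(E + (7981 + 25330)/(U(98, 11) + 16504)) = 1/(68933/77322 + (7981 + 25330)/((25*98 + 25*11) + 16504)) = 1/(68933/77322 + 33311/((2450 + 275) + 16504)) = 1/(68933/77322 + 33311/(2725 + 16504)) = 1/(68933/77322 + 33311/19229) = 1/(557312257/212403534) = 212403534/557312257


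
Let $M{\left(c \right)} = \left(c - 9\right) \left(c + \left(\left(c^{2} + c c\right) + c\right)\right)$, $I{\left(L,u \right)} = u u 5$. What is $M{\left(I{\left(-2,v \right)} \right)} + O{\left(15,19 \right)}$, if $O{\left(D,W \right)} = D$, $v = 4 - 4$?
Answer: $15$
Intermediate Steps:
$v = 0$ ($v = 4 - 4 = 0$)
$I{\left(L,u \right)} = 5 u^{2}$ ($I{\left(L,u \right)} = u^{2} \cdot 5 = 5 u^{2}$)
$M{\left(c \right)} = \left(-9 + c\right) \left(2 c + 2 c^{2}\right)$ ($M{\left(c \right)} = \left(-9 + c\right) \left(c + \left(\left(c^{2} + c^{2}\right) + c\right)\right) = \left(-9 + c\right) \left(c + \left(2 c^{2} + c\right)\right) = \left(-9 + c\right) \left(c + \left(c + 2 c^{2}\right)\right) = \left(-9 + c\right) \left(2 c + 2 c^{2}\right)$)
$M{\left(I{\left(-2,v \right)} \right)} + O{\left(15,19 \right)} = 2 \cdot 5 \cdot 0^{2} \left(-9 + \left(5 \cdot 0^{2}\right)^{2} - 8 \cdot 5 \cdot 0^{2}\right) + 15 = 2 \cdot 5 \cdot 0 \left(-9 + \left(5 \cdot 0\right)^{2} - 8 \cdot 5 \cdot 0\right) + 15 = 2 \cdot 0 \left(-9 + 0^{2} - 0\right) + 15 = 2 \cdot 0 \left(-9 + 0 + 0\right) + 15 = 2 \cdot 0 \left(-9\right) + 15 = 0 + 15 = 15$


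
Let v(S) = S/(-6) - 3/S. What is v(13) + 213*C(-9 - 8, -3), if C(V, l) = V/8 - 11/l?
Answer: 101705/312 ≈ 325.98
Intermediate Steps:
v(S) = -3/S - S/6 (v(S) = S*(-1/6) - 3/S = -S/6 - 3/S = -3/S - S/6)
C(V, l) = -11/l + V/8 (C(V, l) = V*(1/8) - 11/l = V/8 - 11/l = -11/l + V/8)
v(13) + 213*C(-9 - 8, -3) = (-3/13 - 1/6*13) + 213*(-11/(-3) + (-9 - 8)/8) = (-3*1/13 - 13/6) + 213*(-11*(-1/3) + (1/8)*(-17)) = (-3/13 - 13/6) + 213*(11/3 - 17/8) = -187/78 + 213*(37/24) = -187/78 + 2627/8 = 101705/312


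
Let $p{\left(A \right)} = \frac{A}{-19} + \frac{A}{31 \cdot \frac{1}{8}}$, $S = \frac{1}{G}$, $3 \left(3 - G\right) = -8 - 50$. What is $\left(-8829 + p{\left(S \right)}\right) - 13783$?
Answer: $- \frac{892336993}{39463} \approx -22612.0$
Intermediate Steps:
$G = \frac{67}{3}$ ($G = 3 - \frac{-8 - 50}{3} = 3 - - \frac{58}{3} = 3 + \frac{58}{3} = \frac{67}{3} \approx 22.333$)
$S = \frac{3}{67}$ ($S = \frac{1}{\frac{67}{3}} = \frac{3}{67} \approx 0.044776$)
$p{\left(A \right)} = \frac{121 A}{589}$ ($p{\left(A \right)} = A \left(- \frac{1}{19}\right) + \frac{A}{31 \cdot \frac{1}{8}} = - \frac{A}{19} + \frac{A}{\frac{31}{8}} = - \frac{A}{19} + A \frac{8}{31} = - \frac{A}{19} + \frac{8 A}{31} = \frac{121 A}{589}$)
$\left(-8829 + p{\left(S \right)}\right) - 13783 = \left(-8829 + \frac{121}{589} \cdot \frac{3}{67}\right) - 13783 = \left(-8829 + \frac{363}{39463}\right) - 13783 = - \frac{348418464}{39463} - 13783 = - \frac{892336993}{39463}$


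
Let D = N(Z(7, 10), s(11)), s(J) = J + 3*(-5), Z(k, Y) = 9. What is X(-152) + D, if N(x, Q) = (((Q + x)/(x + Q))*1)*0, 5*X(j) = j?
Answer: -152/5 ≈ -30.400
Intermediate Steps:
X(j) = j/5
s(J) = -15 + J (s(J) = J - 15 = -15 + J)
N(x, Q) = 0 (N(x, Q) = (((Q + x)/(Q + x))*1)*0 = (1*1)*0 = 1*0 = 0)
D = 0
X(-152) + D = (⅕)*(-152) + 0 = -152/5 + 0 = -152/5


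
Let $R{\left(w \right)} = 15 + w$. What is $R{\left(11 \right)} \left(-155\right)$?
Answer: $-4030$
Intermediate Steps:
$R{\left(11 \right)} \left(-155\right) = \left(15 + 11\right) \left(-155\right) = 26 \left(-155\right) = -4030$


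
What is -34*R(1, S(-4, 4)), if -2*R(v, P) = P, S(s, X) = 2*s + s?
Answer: -204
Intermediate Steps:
S(s, X) = 3*s
R(v, P) = -P/2
-34*R(1, S(-4, 4)) = -(-17)*3*(-4) = -(-17)*(-12) = -34*6 = -204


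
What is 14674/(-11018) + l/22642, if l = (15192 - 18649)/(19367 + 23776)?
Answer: -7167122049235/5381432527254 ≈ -1.3318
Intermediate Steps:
l = -3457/43143 ≈ -0.080129
14674/(-11018) + l/22642 = 14674/(-11018) - 3457/43143/22642 = 14674*(-1/11018) - 3457/43143*1/22642 = -7337/5509 - 3457/976843806 = -7167122049235/5381432527254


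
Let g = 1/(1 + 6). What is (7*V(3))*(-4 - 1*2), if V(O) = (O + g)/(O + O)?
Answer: -22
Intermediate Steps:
g = ⅐ (g = 1/7 = ⅐ ≈ 0.14286)
V(O) = (⅐ + O)/(2*O) (V(O) = (O + ⅐)/(O + O) = (⅐ + O)/((2*O)) = (⅐ + O)*(1/(2*O)) = (⅐ + O)/(2*O))
(7*V(3))*(-4 - 1*2) = (7*((1/14)*(1 + 7*3)/3))*(-4 - 1*2) = (7*((1/14)*(⅓)*(1 + 21)))*(-4 - 2) = (7*((1/14)*(⅓)*22))*(-6) = (7*(11/21))*(-6) = (11/3)*(-6) = -22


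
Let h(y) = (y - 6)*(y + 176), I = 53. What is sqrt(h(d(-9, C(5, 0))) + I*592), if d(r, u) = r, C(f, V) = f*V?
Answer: sqrt(28871) ≈ 169.91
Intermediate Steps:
C(f, V) = V*f
h(y) = (-6 + y)*(176 + y)
sqrt(h(d(-9, C(5, 0))) + I*592) = sqrt((-1056 + (-9)**2 + 170*(-9)) + 53*592) = sqrt((-1056 + 81 - 1530) + 31376) = sqrt(-2505 + 31376) = sqrt(28871)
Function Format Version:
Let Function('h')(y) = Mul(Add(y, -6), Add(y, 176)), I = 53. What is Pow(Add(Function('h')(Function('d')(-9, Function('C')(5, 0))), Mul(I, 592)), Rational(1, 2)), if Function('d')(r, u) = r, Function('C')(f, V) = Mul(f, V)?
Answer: Pow(28871, Rational(1, 2)) ≈ 169.91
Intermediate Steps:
Function('C')(f, V) = Mul(V, f)
Function('h')(y) = Mul(Add(-6, y), Add(176, y))
Pow(Add(Function('h')(Function('d')(-9, Function('C')(5, 0))), Mul(I, 592)), Rational(1, 2)) = Pow(Add(Add(-1056, Pow(-9, 2), Mul(170, -9)), Mul(53, 592)), Rational(1, 2)) = Pow(Add(Add(-1056, 81, -1530), 31376), Rational(1, 2)) = Pow(Add(-2505, 31376), Rational(1, 2)) = Pow(28871, Rational(1, 2))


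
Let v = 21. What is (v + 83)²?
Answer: 10816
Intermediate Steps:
(v + 83)² = (21 + 83)² = 104² = 10816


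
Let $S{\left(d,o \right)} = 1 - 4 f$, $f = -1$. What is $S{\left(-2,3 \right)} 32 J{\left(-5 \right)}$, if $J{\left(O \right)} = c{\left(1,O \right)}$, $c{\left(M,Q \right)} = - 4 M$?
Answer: $-640$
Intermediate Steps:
$S{\left(d,o \right)} = 5$ ($S{\left(d,o \right)} = 1 - -4 = 1 + 4 = 5$)
$J{\left(O \right)} = -4$ ($J{\left(O \right)} = \left(-4\right) 1 = -4$)
$S{\left(-2,3 \right)} 32 J{\left(-5 \right)} = 5 \cdot 32 \left(-4\right) = 160 \left(-4\right) = -640$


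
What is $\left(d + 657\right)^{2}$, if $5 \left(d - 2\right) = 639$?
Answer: $\frac{15476356}{25} \approx 6.1905 \cdot 10^{5}$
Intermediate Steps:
$d = \frac{649}{5}$ ($d = 2 + \frac{1}{5} \cdot 639 = 2 + \frac{639}{5} = \frac{649}{5} \approx 129.8$)
$\left(d + 657\right)^{2} = \left(\frac{649}{5} + 657\right)^{2} = \left(\frac{3934}{5}\right)^{2} = \frac{15476356}{25}$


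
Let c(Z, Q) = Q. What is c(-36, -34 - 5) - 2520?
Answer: -2559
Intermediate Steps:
c(-36, -34 - 5) - 2520 = (-34 - 5) - 2520 = -39 - 2520 = -2559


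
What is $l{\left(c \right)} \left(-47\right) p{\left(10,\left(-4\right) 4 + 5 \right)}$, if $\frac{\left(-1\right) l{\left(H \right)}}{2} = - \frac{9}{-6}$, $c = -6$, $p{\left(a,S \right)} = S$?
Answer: $-1551$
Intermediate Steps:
$l{\left(H \right)} = -3$ ($l{\left(H \right)} = - 2 \left(- \frac{9}{-6}\right) = - 2 \left(\left(-9\right) \left(- \frac{1}{6}\right)\right) = \left(-2\right) \frac{3}{2} = -3$)
$l{\left(c \right)} \left(-47\right) p{\left(10,\left(-4\right) 4 + 5 \right)} = \left(-3\right) \left(-47\right) \left(\left(-4\right) 4 + 5\right) = 141 \left(-16 + 5\right) = 141 \left(-11\right) = -1551$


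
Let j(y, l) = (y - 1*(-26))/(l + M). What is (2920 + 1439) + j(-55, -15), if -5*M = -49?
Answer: 113479/26 ≈ 4364.6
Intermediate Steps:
M = 49/5 (M = -1/5*(-49) = 49/5 ≈ 9.8000)
j(y, l) = (26 + y)/(49/5 + l) (j(y, l) = (y - 1*(-26))/(l + 49/5) = (y + 26)/(49/5 + l) = (26 + y)/(49/5 + l))
(2920 + 1439) + j(-55, -15) = (2920 + 1439) + 5*(26 - 55)/(49 + 5*(-15)) = 4359 + 5*(-29)/(49 - 75) = 4359 + 5*(-29)/(-26) = 4359 + 5*(-1/26)*(-29) = 4359 + 145/26 = 113479/26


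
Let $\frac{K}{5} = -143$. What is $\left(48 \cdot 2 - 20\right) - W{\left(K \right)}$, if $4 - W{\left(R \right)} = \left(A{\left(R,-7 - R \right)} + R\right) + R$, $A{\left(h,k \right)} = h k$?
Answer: $-507578$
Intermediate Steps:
$K = -715$ ($K = 5 \left(-143\right) = -715$)
$W{\left(R \right)} = 4 - 2 R - R \left(-7 - R\right)$ ($W{\left(R \right)} = 4 - \left(\left(R \left(-7 - R\right) + R\right) + R\right) = 4 - \left(\left(R + R \left(-7 - R\right)\right) + R\right) = 4 - \left(2 R + R \left(-7 - R\right)\right) = 4 - 2 R - R \left(-7 - R\right)$)
$\left(48 \cdot 2 - 20\right) - W{\left(K \right)} = \left(48 \cdot 2 - 20\right) - \left(4 + \left(-715\right)^{2} + 5 \left(-715\right)\right) = \left(96 - 20\right) - \left(4 + 511225 - 3575\right) = 76 - 507654 = -507578$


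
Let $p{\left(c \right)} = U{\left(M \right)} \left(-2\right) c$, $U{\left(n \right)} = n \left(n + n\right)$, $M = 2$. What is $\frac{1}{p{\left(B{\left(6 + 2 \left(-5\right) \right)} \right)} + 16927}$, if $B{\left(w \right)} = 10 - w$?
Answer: $\frac{1}{16703} \approx 5.9869 \cdot 10^{-5}$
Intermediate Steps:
$U{\left(n \right)} = 2 n^{2}$ ($U{\left(n \right)} = n 2 n = 2 n^{2}$)
$p{\left(c \right)} = - 16 c$ ($p{\left(c \right)} = 2 \cdot 2^{2} \left(-2\right) c = 2 \cdot 4 \left(-2\right) c = 8 \left(-2\right) c = - 16 c$)
$\frac{1}{p{\left(B{\left(6 + 2 \left(-5\right) \right)} \right)} + 16927} = \frac{1}{- 16 \left(10 - \left(6 + 2 \left(-5\right)\right)\right) + 16927} = \frac{1}{- 16 \left(10 - \left(6 - 10\right)\right) + 16927} = \frac{1}{- 16 \left(10 - -4\right) + 16927} = \frac{1}{- 16 \left(10 + 4\right) + 16927} = \frac{1}{\left(-16\right) 14 + 16927} = \frac{1}{-224 + 16927} = \frac{1}{16703}$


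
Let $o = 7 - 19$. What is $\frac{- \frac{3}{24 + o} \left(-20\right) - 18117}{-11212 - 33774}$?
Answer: $\frac{9056}{22493} \approx 0.40261$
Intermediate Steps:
$o = -12$ ($o = 7 - 19 = -12$)
$\frac{- \frac{3}{24 + o} \left(-20\right) - 18117}{-11212 - 33774} = \frac{- \frac{3}{24 - 12} \left(-20\right) - 18117}{-11212 - 33774} = \frac{- \frac{3}{12} \left(-20\right) - 18117}{-44986} = \left(\left(-3\right) \frac{1}{12} \left(-20\right) - 18117\right) \left(- \frac{1}{44986}\right) = \left(\left(- \frac{1}{4}\right) \left(-20\right) - 18117\right) \left(- \frac{1}{44986}\right) = \left(5 - 18117\right) \left(- \frac{1}{44986}\right) = \left(-18112\right) \left(- \frac{1}{44986}\right) = \frac{9056}{22493}$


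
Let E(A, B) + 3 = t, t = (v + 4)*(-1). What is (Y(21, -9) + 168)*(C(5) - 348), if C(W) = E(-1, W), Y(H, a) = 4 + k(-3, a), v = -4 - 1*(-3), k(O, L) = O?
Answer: -59826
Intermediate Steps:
v = -1 (v = -4 + 3 = -1)
Y(H, a) = 1 (Y(H, a) = 4 - 3 = 1)
t = -3 (t = (-1 + 4)*(-1) = 3*(-1) = -3)
E(A, B) = -6 (E(A, B) = -3 - 3 = -6)
C(W) = -6
(Y(21, -9) + 168)*(C(5) - 348) = (1 + 168)*(-6 - 348) = 169*(-354) = -59826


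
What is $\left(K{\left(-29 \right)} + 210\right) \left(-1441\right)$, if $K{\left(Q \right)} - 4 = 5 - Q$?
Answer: $-357368$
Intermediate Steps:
$K{\left(Q \right)} = 9 - Q$ ($K{\left(Q \right)} = 4 - \left(-5 + Q\right) = 9 - Q$)
$\left(K{\left(-29 \right)} + 210\right) \left(-1441\right) = \left(\left(9 - -29\right) + 210\right) \left(-1441\right) = \left(\left(9 + 29\right) + 210\right) \left(-1441\right) = \left(38 + 210\right) \left(-1441\right) = 248 \left(-1441\right) = -357368$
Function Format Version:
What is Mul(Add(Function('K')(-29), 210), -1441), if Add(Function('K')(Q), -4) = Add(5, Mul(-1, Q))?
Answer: -357368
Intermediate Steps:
Function('K')(Q) = Add(9, Mul(-1, Q)) (Function('K')(Q) = Add(4, Add(5, Mul(-1, Q))) = Add(9, Mul(-1, Q)))
Mul(Add(Function('K')(-29), 210), -1441) = Mul(Add(Add(9, Mul(-1, -29)), 210), -1441) = Mul(Add(Add(9, 29), 210), -1441) = Mul(Add(38, 210), -1441) = Mul(248, -1441) = -357368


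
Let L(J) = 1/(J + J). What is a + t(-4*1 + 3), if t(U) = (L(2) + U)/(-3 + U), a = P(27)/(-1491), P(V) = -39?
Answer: 1699/7952 ≈ 0.21366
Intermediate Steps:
L(J) = 1/(2*J)
a = 13/497 (a = -39/(-1491) = -39*(-1/1491) = 13/497 ≈ 0.026157)
t(U) = (¼ + U)/(-3 + U) (t(U) = ((½)/2 + U)/(-3 + U) = ((½)*(½) + U)/(-3 + U) = (¼ + U)/(-3 + U))
a + t(-4*1 + 3) = 13/497 + (¼ + (-4*1 + 3))/(-3 + (-4*1 + 3)) = 13/497 + (¼ + (-4 + 3))/(-3 + (-4 + 3)) = 13/497 + (¼ - 1)/(-3 - 1) = 13/497 - ¾/(-4) = 13/497 - ¼*(-¾) = 13/497 + 3/16 = 1699/7952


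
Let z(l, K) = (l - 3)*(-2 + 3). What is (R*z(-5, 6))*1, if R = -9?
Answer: 72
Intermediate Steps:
z(l, K) = -3 + l (z(l, K) = (-3 + l)*1 = -3 + l)
(R*z(-5, 6))*1 = -9*(-3 - 5)*1 = -9*(-8)*1 = 72*1 = 72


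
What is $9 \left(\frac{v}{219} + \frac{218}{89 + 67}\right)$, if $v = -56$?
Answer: $\frac{19503}{1898} \approx 10.276$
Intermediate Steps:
$9 \left(\frac{v}{219} + \frac{218}{89 + 67}\right) = 9 \left(- \frac{56}{219} + \frac{218}{89 + 67}\right) = 9 \left(\left(-56\right) \frac{1}{219} + \frac{218}{156}\right) = 9 \left(- \frac{56}{219} + 218 \cdot \frac{1}{156}\right) = 9 \left(- \frac{56}{219} + \frac{109}{78}\right) = 9 \cdot \frac{2167}{1898} = \frac{19503}{1898}$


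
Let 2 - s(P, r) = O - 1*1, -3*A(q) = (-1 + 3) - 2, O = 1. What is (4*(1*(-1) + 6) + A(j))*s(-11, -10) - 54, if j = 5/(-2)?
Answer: -14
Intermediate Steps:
j = -5/2 (j = 5*(-½) = -5/2 ≈ -2.5000)
A(q) = 0 (A(q) = -((-1 + 3) - 2)/3 = -(2 - 2)/3 = -⅓*0 = 0)
s(P, r) = 2 (s(P, r) = 2 - (1 - 1*1) = 2 - (1 - 1) = 2 - 1*0 = 2 + 0 = 2)
(4*(1*(-1) + 6) + A(j))*s(-11, -10) - 54 = (4*(1*(-1) + 6) + 0)*2 - 54 = (4*(-1 + 6) + 0)*2 - 54 = (4*5 + 0)*2 - 54 = (20 + 0)*2 - 54 = 20*2 - 54 = 40 - 54 = -14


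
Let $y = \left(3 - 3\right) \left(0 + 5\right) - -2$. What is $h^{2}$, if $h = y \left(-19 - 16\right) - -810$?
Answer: $547600$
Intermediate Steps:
$y = 2$ ($y = 0 \cdot 5 + 2 = 0 + 2 = 2$)
$h = 740$ ($h = 2 \left(-19 - 16\right) - -810 = 2 \left(-35\right) + 810 = -70 + 810 = 740$)
$h^{2} = 740^{2} = 547600$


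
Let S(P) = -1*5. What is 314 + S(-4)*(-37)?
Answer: 499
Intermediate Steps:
S(P) = -5
314 + S(-4)*(-37) = 314 - 5*(-37) = 314 + 185 = 499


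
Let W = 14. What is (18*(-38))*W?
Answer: -9576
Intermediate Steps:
(18*(-38))*W = (18*(-38))*14 = -684*14 = -9576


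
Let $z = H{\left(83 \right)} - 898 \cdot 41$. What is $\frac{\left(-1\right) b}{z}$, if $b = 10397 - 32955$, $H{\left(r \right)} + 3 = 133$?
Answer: $- \frac{11279}{18344} \approx -0.61486$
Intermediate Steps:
$H{\left(r \right)} = 130$ ($H{\left(r \right)} = -3 + 133 = 130$)
$b = -22558$ ($b = 10397 - 32955 = -22558$)
$z = -36688$ ($z = 130 - 898 \cdot 41 = 130 - 36818 = -36688$)
$\frac{\left(-1\right) b}{z} = \frac{\left(-1\right) \left(-22558\right)}{-36688} = 22558 \left(- \frac{1}{36688}\right) = - \frac{11279}{18344}$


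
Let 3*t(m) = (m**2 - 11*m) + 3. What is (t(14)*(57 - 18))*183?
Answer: 107055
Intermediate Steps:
t(m) = 1 - 11*m/3 + m**2/3 (t(m) = ((m**2 - 11*m) + 3)/3 = (3 + m**2 - 11*m)/3 = 1 - 11*m/3 + m**2/3)
(t(14)*(57 - 18))*183 = ((1 - 11/3*14 + (1/3)*14**2)*(57 - 18))*183 = ((1 - 154/3 + (1/3)*196)*39)*183 = ((1 - 154/3 + 196/3)*39)*183 = (15*39)*183 = 585*183 = 107055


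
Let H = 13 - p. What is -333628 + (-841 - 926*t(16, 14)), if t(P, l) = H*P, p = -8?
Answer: -645605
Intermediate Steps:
H = 21 (H = 13 - 1*(-8) = 13 + 8 = 21)
t(P, l) = 21*P
-333628 + (-841 - 926*t(16, 14)) = -333628 + (-841 - 19446*16) = -333628 + (-841 - 926*336) = -333628 + (-841 - 311136) = -333628 - 311977 = -645605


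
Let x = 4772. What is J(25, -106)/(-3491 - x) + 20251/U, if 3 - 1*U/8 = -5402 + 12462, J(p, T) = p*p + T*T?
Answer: -836958629/466495928 ≈ -1.7941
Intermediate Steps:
J(p, T) = T**2 + p**2 (J(p, T) = p**2 + T**2 = T**2 + p**2)
U = -56456 (U = 24 - 8*(-5402 + 12462) = 24 - 8*7060 = 24 - 56480 = -56456)
J(25, -106)/(-3491 - x) + 20251/U = ((-106)**2 + 25**2)/(-3491 - 1*4772) + 20251/(-56456) = (11236 + 625)/(-3491 - 4772) + 20251*(-1/56456) = 11861/(-8263) - 20251/56456 = 11861*(-1/8263) - 20251/56456 = -11861/8263 - 20251/56456 = -836958629/466495928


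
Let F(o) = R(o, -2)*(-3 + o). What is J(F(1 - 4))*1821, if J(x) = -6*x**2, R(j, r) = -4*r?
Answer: -25173504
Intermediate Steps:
F(o) = -24 + 8*o (F(o) = (-4*(-2))*(-3 + o) = 8*(-3 + o) = -24 + 8*o)
J(F(1 - 4))*1821 = -6*(-24 + 8*(1 - 4))**2*1821 = -6*(-24 + 8*(-3))**2*1821 = -6*(-24 - 24)**2*1821 = -6*(-48)**2*1821 = -6*2304*1821 = -13824*1821 = -25173504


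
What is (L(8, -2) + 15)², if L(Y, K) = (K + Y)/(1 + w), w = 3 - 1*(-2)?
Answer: 256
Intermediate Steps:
w = 5 (w = 3 + 2 = 5)
L(Y, K) = K/6 + Y/6 (L(Y, K) = (K + Y)/(1 + 5) = (K + Y)/6 = (K + Y)*(⅙) = K/6 + Y/6)
(L(8, -2) + 15)² = (((⅙)*(-2) + (⅙)*8) + 15)² = ((-⅓ + 4/3) + 15)² = (1 + 15)² = 16² = 256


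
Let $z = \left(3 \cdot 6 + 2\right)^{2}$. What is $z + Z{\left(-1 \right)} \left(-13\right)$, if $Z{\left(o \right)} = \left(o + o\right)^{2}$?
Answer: $348$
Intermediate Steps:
$z = 400$ ($z = \left(18 + 2\right)^{2} = 20^{2} = 400$)
$Z{\left(o \right)} = 4 o^{2}$ ($Z{\left(o \right)} = \left(2 o\right)^{2} = 4 o^{2}$)
$z + Z{\left(-1 \right)} \left(-13\right) = 400 + 4 \left(-1\right)^{2} \left(-13\right) = 400 + 4 \cdot 1 \left(-13\right) = 400 + 4 \left(-13\right) = 400 - 52 = 348$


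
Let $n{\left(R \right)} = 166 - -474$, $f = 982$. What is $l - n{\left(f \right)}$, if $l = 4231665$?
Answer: $4231025$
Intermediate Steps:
$n{\left(R \right)} = 640$ ($n{\left(R \right)} = 166 + 474 = 640$)
$l - n{\left(f \right)} = 4231665 - 640 = 4231025$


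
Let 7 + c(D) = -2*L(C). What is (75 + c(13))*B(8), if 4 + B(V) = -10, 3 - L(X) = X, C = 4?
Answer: -980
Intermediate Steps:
L(X) = 3 - X
B(V) = -14 (B(V) = -4 - 10 = -14)
c(D) = -5 (c(D) = -7 - 2*(3 - 1*4) = -7 - 2*(3 - 4) = -7 - 2*(-1) = -7 + 2 = -5)
(75 + c(13))*B(8) = (75 - 5)*(-14) = 70*(-14) = -980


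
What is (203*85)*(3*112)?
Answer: 5797680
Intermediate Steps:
(203*85)*(3*112) = 17255*336 = 5797680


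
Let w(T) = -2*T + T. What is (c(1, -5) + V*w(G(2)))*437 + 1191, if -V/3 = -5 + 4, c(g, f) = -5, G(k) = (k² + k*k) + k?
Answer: -14104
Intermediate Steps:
G(k) = k + 2*k² (G(k) = (k² + k²) + k = 2*k² + k = k + 2*k²)
V = 3 (V = -3*(-5 + 4) = -3*(-1) = 3)
w(T) = -T
(c(1, -5) + V*w(G(2)))*437 + 1191 = (-5 + 3*(-2*(1 + 2*2)))*437 + 1191 = (-5 + 3*(-2*(1 + 4)))*437 + 1191 = (-5 + 3*(-2*5))*437 + 1191 = (-5 + 3*(-1*10))*437 + 1191 = (-5 + 3*(-10))*437 + 1191 = (-5 - 30)*437 + 1191 = -35*437 + 1191 = -15295 + 1191 = -14104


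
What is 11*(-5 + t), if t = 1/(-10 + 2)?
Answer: -451/8 ≈ -56.375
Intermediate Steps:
t = -⅛ (t = 1/(-8) = -⅛ ≈ -0.12500)
11*(-5 + t) = 11*(-5 - ⅛) = 11*(-41/8) = -451/8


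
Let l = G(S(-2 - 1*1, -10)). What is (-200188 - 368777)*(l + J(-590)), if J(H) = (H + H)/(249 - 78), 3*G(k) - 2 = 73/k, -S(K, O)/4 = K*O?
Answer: 1669988137/456 ≈ 3.6623e+6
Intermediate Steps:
S(K, O) = -4*K*O
G(k) = ⅔ + 73/(3*k) (G(k) = ⅔ + (73/k)/3 = ⅔ + 73/(3*k))
l = 167/360 (l = (73 + 2*(-4*(-2 - 1*1)*(-10)))/(3*((-4*(-2 - 1*1)*(-10)))) = (73 + 2*(-4*(-2 - 1)*(-10)))/(3*((-4*(-2 - 1)*(-10)))) = (73 + 2*(-4*(-3)*(-10)))/(3*((-4*(-3)*(-10)))) = (⅓)*(73 + 2*(-120))/(-120) = (⅓)*(-1/120)*(73 - 240) = (⅓)*(-1/120)*(-167) = 167/360 ≈ 0.46389)
J(H) = 2*H/171 (J(H) = (2*H)/171 = (2*H)*(1/171) = 2*H/171)
(-200188 - 368777)*(l + J(-590)) = (-200188 - 368777)*(167/360 + (2/171)*(-590)) = -568965*(167/360 - 1180/171) = -568965*(-44027/6840) = 1669988137/456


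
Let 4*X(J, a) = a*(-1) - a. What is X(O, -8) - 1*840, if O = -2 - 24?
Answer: -836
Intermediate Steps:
O = -26
X(J, a) = -a/2 (X(J, a) = (a*(-1) - a)/4 = (-a - a)/4 = (-2*a)/4 = -a/2)
X(O, -8) - 1*840 = -½*(-8) - 1*840 = 4 - 840 = -836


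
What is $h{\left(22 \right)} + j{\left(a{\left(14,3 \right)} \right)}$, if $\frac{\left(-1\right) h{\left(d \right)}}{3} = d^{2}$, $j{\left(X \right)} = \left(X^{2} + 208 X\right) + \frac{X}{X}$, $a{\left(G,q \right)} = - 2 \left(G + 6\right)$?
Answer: $-8171$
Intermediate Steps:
$a{\left(G,q \right)} = -12 - 2 G$ ($a{\left(G,q \right)} = - 2 \left(6 + G\right) = -12 - 2 G$)
$j{\left(X \right)} = 1 + X^{2} + 208 X$ ($j{\left(X \right)} = \left(X^{2} + 208 X\right) + 1 = 1 + X^{2} + 208 X$)
$h{\left(d \right)} = - 3 d^{2}$
$h{\left(22 \right)} + j{\left(a{\left(14,3 \right)} \right)} = - 3 \cdot 22^{2} + \left(1 + \left(-12 - 28\right)^{2} + 208 \left(-12 - 28\right)\right) = \left(-3\right) 484 + \left(1 + \left(-12 - 28\right)^{2} + 208 \left(-12 - 28\right)\right) = -1452 + \left(1 + \left(-40\right)^{2} + 208 \left(-40\right)\right) = -1452 + \left(1 + 1600 - 8320\right) = -1452 - 6719 = -8171$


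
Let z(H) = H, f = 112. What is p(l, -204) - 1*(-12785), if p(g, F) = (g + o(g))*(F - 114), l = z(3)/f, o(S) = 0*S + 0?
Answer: 715483/56 ≈ 12776.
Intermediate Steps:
o(S) = 0 (o(S) = 0 + 0 = 0)
l = 3/112 ≈ 0.026786
p(g, F) = g*(-114 + F) (p(g, F) = (g + 0)*(F - 114) = g*(-114 + F))
p(l, -204) - 1*(-12785) = 3*(-114 - 204)/112 - 1*(-12785) = (3/112)*(-318) + 12785 = -477/56 + 12785 = 715483/56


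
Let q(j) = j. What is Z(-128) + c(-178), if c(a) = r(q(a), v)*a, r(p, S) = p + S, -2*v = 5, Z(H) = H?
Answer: 32001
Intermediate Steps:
v = -5/2 (v = -1/2*5 = -5/2 ≈ -2.5000)
r(p, S) = S + p
c(a) = a*(-5/2 + a) (c(a) = (-5/2 + a)*a = a*(-5/2 + a))
Z(-128) + c(-178) = -128 + (1/2)*(-178)*(-5 + 2*(-178)) = -128 + (1/2)*(-178)*(-5 - 356) = -128 + (1/2)*(-178)*(-361) = -128 + 32129 = 32001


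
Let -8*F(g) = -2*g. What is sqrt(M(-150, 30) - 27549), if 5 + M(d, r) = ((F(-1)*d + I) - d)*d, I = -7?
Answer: I*sqrt(54629) ≈ 233.73*I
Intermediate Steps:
F(g) = g/4 (F(g) = -(-1)*g/4 = g/4)
M(d, r) = -5 + d*(-7 - 5*d/4) (M(d, r) = -5 + ((((1/4)*(-1))*d - 7) - d)*d = -5 + ((-d/4 - 7) - d)*d = -5 + ((-7 - d/4) - d)*d = -5 + (-7 - 5*d/4)*d = -5 + d*(-7 - 5*d/4))
sqrt(M(-150, 30) - 27549) = sqrt((-5 - 7*(-150) - 5/4*(-150)**2) - 27549) = sqrt((-5 + 1050 - 5/4*22500) - 27549) = sqrt((-5 + 1050 - 28125) - 27549) = sqrt(-27080 - 27549) = sqrt(-54629) = I*sqrt(54629)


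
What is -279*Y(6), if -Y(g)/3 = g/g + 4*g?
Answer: 20925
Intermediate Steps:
Y(g) = -3 - 12*g (Y(g) = -3*(g/g + 4*g) = -3*(1 + 4*g) = -3 - 12*g)
-279*Y(6) = -279*(-3 - 12*6) = -279*(-3 - 72) = -279*(-75) = 20925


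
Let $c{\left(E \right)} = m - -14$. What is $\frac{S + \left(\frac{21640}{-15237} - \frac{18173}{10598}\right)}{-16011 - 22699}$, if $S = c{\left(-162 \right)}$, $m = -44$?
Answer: $\frac{5350694501}{6250957613460} \approx 0.00085598$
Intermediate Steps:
$c{\left(E \right)} = -30$ ($c{\left(E \right)} = -44 - -14 = -44 + 14 = -30$)
$S = -30$
$\frac{S + \left(\frac{21640}{-15237} - \frac{18173}{10598}\right)}{-16011 - 22699} = \frac{-30 + \left(\frac{21640}{-15237} - \frac{18173}{10598}\right)}{-16011 - 22699} = \frac{-30 + \left(21640 \left(- \frac{1}{15237}\right) - \frac{18173}{10598}\right)}{-38710} = \left(-30 - \frac{506242721}{161481726}\right) \left(- \frac{1}{38710}\right) = \left(- \frac{5350694501}{161481726}\right) \left(- \frac{1}{38710}\right) = \frac{5350694501}{6250957613460}$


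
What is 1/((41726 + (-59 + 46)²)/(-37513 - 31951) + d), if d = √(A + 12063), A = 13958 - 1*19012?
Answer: 8061480/93679786999 + 13366336*√7009/93679786999 ≈ 0.012031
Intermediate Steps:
A = -5054 (A = 13958 - 19012 = -5054)
d = √7009 (d = √(-5054 + 12063) = √7009 ≈ 83.720)
1/((41726 + (-59 + 46)²)/(-37513 - 31951) + d) = 1/((41726 + (-59 + 46)²)/(-37513 - 31951) + √7009) = 1/((41726 + (-13)²)/(-69464) + √7009) = 1/((41726 + 169)*(-1/69464) + √7009) = 1/(41895*(-1/69464) + √7009) = 1/(-2205/3656 + √7009)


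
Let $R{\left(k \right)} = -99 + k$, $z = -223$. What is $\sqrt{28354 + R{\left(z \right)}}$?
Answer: $8 \sqrt{438} \approx 167.43$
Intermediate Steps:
$\sqrt{28354 + R{\left(z \right)}} = \sqrt{28354 - 322} = \sqrt{28032} = 8 \sqrt{438}$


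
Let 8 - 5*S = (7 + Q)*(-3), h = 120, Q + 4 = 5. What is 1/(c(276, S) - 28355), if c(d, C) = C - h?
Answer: -5/142343 ≈ -3.5126e-5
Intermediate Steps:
Q = 1 (Q = -4 + 5 = 1)
S = 32/5 (S = 8/5 - (7 + 1)*(-3)/5 = 8/5 - 8*(-3)/5 = 8/5 - ⅕*(-24) = 8/5 + 24/5 = 32/5 ≈ 6.4000)
c(d, C) = -120 + C (c(d, C) = C - 1*120 = C - 120 = -120 + C)
1/(c(276, S) - 28355) = 1/((-120 + 32/5) - 28355) = 1/(-568/5 - 28355) = 1/(-142343/5) = -5/142343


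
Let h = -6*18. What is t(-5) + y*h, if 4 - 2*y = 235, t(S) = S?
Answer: 12469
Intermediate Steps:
h = -108
y = -231/2 (y = 2 - ½*235 = 2 - 235/2 = -231/2 ≈ -115.50)
t(-5) + y*h = -5 - 231/2*(-108) = -5 + 12474 = 12469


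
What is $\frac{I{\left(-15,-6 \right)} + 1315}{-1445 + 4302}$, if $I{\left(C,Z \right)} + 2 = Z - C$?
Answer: $\frac{1322}{2857} \approx 0.46272$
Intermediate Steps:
$I{\left(C,Z \right)} = -2 + Z - C$ ($I{\left(C,Z \right)} = -2 - \left(C - Z\right) = -2 + Z - C$)
$\frac{I{\left(-15,-6 \right)} + 1315}{-1445 + 4302} = \frac{\left(-2 - 6 - -15\right) + 1315}{-1445 + 4302} = \frac{\left(-2 - 6 + 15\right) + 1315}{2857} = \left(7 + 1315\right) \frac{1}{2857} = 1322 \cdot \frac{1}{2857} = \frac{1322}{2857}$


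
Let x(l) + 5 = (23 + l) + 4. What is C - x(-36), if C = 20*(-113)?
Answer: -2246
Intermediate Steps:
x(l) = 22 + l (x(l) = -5 + ((23 + l) + 4) = -5 + (27 + l) = 22 + l)
C = -2260
C - x(-36) = -2260 - (22 - 36) = -2260 - 1*(-14) = -2260 + 14 = -2246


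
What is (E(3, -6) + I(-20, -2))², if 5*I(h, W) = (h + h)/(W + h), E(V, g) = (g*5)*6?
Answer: 3904576/121 ≈ 32269.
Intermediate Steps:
E(V, g) = 30*g (E(V, g) = (5*g)*6 = 30*g)
I(h, W) = 2*h/(5*(W + h)) (I(h, W) = ((h + h)/(W + h))/5 = ((2*h)/(W + h))/5 = (2*h/(W + h))/5 = 2*h/(5*(W + h)))
(E(3, -6) + I(-20, -2))² = (30*(-6) + (⅖)*(-20)/(-2 - 20))² = (-180 + (⅖)*(-20)/(-22))² = (-180 + (⅖)*(-20)*(-1/22))² = (-180 + 4/11)² = (-1976/11)² = 3904576/121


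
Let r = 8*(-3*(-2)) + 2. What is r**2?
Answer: 2500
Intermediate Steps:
r = 50 (r = 8*6 + 2 = 48 + 2 = 50)
r**2 = 50**2 = 2500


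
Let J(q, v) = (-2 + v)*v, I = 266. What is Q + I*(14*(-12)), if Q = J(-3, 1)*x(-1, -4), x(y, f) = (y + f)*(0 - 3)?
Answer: -44703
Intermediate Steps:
J(q, v) = v*(-2 + v)
x(y, f) = -3*f - 3*y (x(y, f) = (f + y)*(-3) = -3*f - 3*y)
Q = -15 (Q = (1*(-2 + 1))*(-3*(-4) - 3*(-1)) = (1*(-1))*(12 + 3) = -1*15 = -15)
Q + I*(14*(-12)) = -15 + 266*(14*(-12)) = -15 + 266*(-168) = -15 - 44688 = -44703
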